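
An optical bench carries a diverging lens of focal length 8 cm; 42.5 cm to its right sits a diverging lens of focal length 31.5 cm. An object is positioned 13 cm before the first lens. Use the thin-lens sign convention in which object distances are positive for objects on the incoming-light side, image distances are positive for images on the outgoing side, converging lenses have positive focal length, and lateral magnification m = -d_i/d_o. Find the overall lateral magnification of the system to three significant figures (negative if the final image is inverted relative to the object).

0.152

Lens 1: 1/d_i1 = 1/f_1 - 1/d_o1 = 1/(-8) - 1/13 = -0.20192 cm^-1, so d_i1 = -4.952 cm.
m_1 = -(-4.952)/13 = 0.3810.
The intermediate image is virtual, 4.952 cm to the left of lens 1, so d_o2 = L - d_i1 = 42.5 - (-4.952) = 47.452 cm.
Lens 2: 1/d_i2 = 1/f_2 - 1/d_o2 = 1/(-31.5) - 1/(47.452) = -0.05282 cm^-1, so d_i2 = -18.932 cm.
m_2 = -(-18.932)/(47.452) = 0.3990.
Overall magnification: m = m_1 m_2 = 0.1520.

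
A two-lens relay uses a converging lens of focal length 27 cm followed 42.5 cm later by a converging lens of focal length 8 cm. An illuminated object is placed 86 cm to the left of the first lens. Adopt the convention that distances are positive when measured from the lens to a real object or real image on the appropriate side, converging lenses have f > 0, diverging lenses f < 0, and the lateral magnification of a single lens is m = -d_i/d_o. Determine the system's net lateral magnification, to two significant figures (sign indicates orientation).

Applying the thin-lens equation to the first lens, 1/27 = 1/86 + 1/d_i1, which gives d_i1 = 39.356 cm.
Its lateral magnification is m_1 = -d_i1/d_o1 = -(39.356)/86 = -0.4576.
That image sits 3.144 cm in front of the second lens, so d_o2 = 3.144 cm.
Applying the thin-lens equation again with f_2 = 8 cm and d_o2 = 3.144 cm gives d_i2 = -5.180 cm.
m_2 = -(-5.180)/(3.144) = 1.6475.
The system's lateral magnification is m_1 m_2 = (-0.4576)(1.6475) = -0.7539.

-0.75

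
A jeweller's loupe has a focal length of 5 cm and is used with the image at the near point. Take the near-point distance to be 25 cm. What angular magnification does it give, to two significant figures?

6.0

M = 1 + D/f = 1 + 25/5 = 6.000.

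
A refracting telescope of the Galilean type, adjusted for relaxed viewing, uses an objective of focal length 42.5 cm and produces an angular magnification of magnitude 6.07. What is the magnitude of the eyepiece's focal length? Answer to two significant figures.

|M| = f_obj/|f_eye|, so |f_eye| = f_obj/|M| = 42.5/6.07 = 7.002 cm.
(The eyepiece is diverging, so its signed focal length is -7.002 cm.)

7.0 cm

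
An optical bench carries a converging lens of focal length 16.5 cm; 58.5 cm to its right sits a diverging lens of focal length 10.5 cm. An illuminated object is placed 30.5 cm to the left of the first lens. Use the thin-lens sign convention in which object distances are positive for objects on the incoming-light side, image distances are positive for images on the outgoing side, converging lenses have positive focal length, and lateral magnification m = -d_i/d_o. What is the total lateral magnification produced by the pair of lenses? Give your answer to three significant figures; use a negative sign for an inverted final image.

-0.374

Applying the thin-lens equation to the first lens, 1/16.5 = 1/30.5 + 1/d_i1, which gives d_i1 = 35.946 cm.
Its lateral magnification is m_1 = -d_i1/d_o1 = -(35.946)/30.5 = -1.1786.
Object distance for lens 2: d_o2 = 58.5 - 35.946 = 22.554 cm.
Applying the thin-lens equation again with f_2 = -10.5 cm and d_o2 = 22.554 cm gives d_i2 = -7.165 cm.
m_2 = -(-7.165)/(22.554) = 0.3177.
Total m = m_1 x m_2 = (-1.1786)(0.3177) = -0.3744.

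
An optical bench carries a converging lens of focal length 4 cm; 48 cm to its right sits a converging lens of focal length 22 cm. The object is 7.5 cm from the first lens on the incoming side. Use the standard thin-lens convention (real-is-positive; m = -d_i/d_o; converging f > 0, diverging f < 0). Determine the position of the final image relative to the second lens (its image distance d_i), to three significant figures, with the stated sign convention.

Lens 1: 1/d_i1 = 1/f_1 - 1/d_o1 = 1/4 - 1/7.5 = 0.11667 cm^-1, so d_i1 = 8.571 cm.
The intermediate image is 8.571 cm to the right of lens 1, so d_o2 = L - d_i1 = 48 - 8.571 = 39.429 cm.
Lens 2: 1/d_i2 = 1/f_2 - 1/d_o2 = 1/22 - 1/(39.429) = 0.02009 cm^-1, so d_i2 = 49.770 cm.

49.8 cm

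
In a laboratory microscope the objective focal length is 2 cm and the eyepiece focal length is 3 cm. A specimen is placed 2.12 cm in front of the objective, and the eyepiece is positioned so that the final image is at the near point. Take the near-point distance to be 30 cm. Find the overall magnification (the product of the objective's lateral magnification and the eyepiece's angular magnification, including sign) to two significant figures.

Objective: 1/d_i = 1/f_obj - 1/d_o = 1/2 - 1/2.12 = 0.02830 cm^-1, so d_i = 35.333 cm.
m_obj = -d_i/d_o = -35.333/2.12 = -16.667.
Eyepiece angular magnification (image at near point): M_eye = 1 + D/f_e = 1 + 30/3 = 11.000.
Overall M = m_obj x M_eye = (-16.667)(11.000) = -183.33.

-180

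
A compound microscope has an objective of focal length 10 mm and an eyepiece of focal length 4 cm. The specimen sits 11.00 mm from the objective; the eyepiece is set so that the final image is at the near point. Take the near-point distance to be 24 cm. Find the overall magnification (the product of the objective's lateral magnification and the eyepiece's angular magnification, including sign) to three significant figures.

Convert to cm: f_obj = 10 mm = 1 cm; d_o = 11.00 mm = 1.10 cm.
Objective: 1/d_i = 1/f_obj - 1/d_o = 1/1 - 1/1.10 = 0.09091 cm^-1, so d_i = 11.000 cm.
m_obj = -d_i/d_o = -11.000/1.10 = -10.000.
Eyepiece angular magnification (image at near point): M_eye = 1 + D/f_e = 1 + 24/4 = 7.000.
Overall M = m_obj x M_eye = (-10.000)(7.000) = -70.00.

-70.0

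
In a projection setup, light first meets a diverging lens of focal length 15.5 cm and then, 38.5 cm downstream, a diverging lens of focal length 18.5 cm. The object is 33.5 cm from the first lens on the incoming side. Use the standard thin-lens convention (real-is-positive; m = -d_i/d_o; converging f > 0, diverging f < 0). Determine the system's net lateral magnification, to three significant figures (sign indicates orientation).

Lens 1: 1/d_i1 = 1/f_1 - 1/d_o1 = 1/(-15.5) - 1/33.5 = -0.09437 cm^-1, so d_i1 = -10.597 cm.
m_1 = -(-10.597)/33.5 = 0.3163.
The intermediate image is virtual, 10.597 cm to the left of lens 1, so d_o2 = L - d_i1 = 38.5 - (-10.597) = 49.097 cm.
Lens 2: 1/d_i2 = 1/f_2 - 1/d_o2 = 1/(-18.5) - 1/(49.097) = -0.07442 cm^-1, so d_i2 = -13.437 cm.
m_2 = -(-13.437)/(49.097) = 0.2737.
The system's lateral magnification is m_1 m_2 = (0.3163)(0.2737) = 0.0866.

0.0866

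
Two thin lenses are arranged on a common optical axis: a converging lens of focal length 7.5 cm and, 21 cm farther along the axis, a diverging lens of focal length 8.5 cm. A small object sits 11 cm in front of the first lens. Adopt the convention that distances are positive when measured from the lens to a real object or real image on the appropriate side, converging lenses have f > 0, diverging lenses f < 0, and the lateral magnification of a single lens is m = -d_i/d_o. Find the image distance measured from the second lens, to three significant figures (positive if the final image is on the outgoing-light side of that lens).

First lens: d_i1 = 1/(1/7.5 - 1/11) = 23.571 cm.
This image would form 23.571 cm past lens 1, i.e. 2.571 cm beyond lens 2, so it is a virtual object for lens 2: d_o2 = 21 - 23.571 = -2.571 cm.
Second lens: d_i2 = 1/(1/(-8.5) - 1/(-2.571)) = 3.687 cm.

3.69 cm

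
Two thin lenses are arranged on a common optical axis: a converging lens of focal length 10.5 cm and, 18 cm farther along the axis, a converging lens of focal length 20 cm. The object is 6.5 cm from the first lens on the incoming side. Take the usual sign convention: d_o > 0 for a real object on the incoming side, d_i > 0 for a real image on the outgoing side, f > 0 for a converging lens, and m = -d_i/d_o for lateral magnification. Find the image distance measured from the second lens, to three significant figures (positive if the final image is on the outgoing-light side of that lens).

Lens 1: 1/d_i1 = 1/f_1 - 1/d_o1 = 1/10.5 - 1/6.5 = -0.05861 cm^-1, so d_i1 = -17.062 cm.
The intermediate image is virtual, 17.062 cm to the left of lens 1, so d_o2 = L - d_i1 = 18 - (-17.062) = 35.062 cm.
Lens 2: 1/d_i2 = 1/f_2 - 1/d_o2 = 1/20 - 1/(35.062) = 0.02148 cm^-1, so d_i2 = 46.556 cm.

46.6 cm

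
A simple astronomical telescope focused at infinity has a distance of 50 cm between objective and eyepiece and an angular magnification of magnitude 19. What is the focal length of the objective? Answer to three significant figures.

47.5 cm

In normal adjustment the tube length equals f_obj + f_eye and |M| = f_obj/f_eye.
So f_obj = 19 f_eye and 19 f_eye + f_eye = 50 cm, giving f_eye = 50/20 = 2.500 cm and f_obj = 47.500 cm.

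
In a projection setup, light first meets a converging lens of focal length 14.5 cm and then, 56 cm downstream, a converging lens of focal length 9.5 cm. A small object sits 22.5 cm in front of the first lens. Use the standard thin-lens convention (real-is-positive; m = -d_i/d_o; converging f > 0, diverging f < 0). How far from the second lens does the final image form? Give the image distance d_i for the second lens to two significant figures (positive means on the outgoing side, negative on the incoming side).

25 cm

Lens 1: 1/d_i1 = 1/f_1 - 1/d_o1 = 1/14.5 - 1/22.5 = 0.02452 cm^-1, so d_i1 = 40.781 cm.
Object distance for lens 2: d_o2 = 56 - 40.781 = 15.219 cm.
Lens 2: 1/d_i2 = 1/f_2 - 1/d_o2 = 1/9.5 - 1/(15.219) = 0.03955 cm^-1, so d_i2 = 25.281 cm.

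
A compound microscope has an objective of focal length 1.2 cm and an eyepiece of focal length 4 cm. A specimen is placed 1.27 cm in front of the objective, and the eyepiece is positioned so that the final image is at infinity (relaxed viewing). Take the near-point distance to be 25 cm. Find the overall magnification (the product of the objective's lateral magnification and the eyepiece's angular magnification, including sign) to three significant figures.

-107

Objective: 1/d_i = 1/f_obj - 1/d_o = 1/1.2 - 1/1.27 = 0.04593 cm^-1, so d_i = 21.771 cm.
m_obj = -d_i/d_o = -21.771/1.27 = -17.143.
Eyepiece angular magnification (image at infinity): M_eye = D/f_e = 25/4 = 6.250.
Overall M = m_obj x M_eye = (-17.143)(6.250) = -107.14.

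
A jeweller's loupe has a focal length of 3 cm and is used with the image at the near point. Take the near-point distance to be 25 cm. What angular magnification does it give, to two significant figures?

9.3

M = 1 + D/f = 1 + 25/3 = 9.333.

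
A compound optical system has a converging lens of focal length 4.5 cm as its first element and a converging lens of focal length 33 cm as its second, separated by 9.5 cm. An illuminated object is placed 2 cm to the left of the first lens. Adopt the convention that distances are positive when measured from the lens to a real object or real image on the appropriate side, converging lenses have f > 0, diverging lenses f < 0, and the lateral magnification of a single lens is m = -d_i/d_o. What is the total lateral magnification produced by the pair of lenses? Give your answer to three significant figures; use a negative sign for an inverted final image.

Lens 1: 1/d_i1 = 1/f_1 - 1/d_o1 = 1/4.5 - 1/2 = -0.27778 cm^-1, so d_i1 = -3.600 cm.
m_1 = -(-3.600)/2 = 1.8000.
With d_i1 < 0 the first image is virtual and lies on the object side; the object distance for lens 2 is d_o2 = 9.5 - (-3.600) = 13.100 cm.
Lens 2: 1/d_i2 = 1/f_2 - 1/d_o2 = 1/33 - 1/(13.100) = -0.04603 cm^-1, so d_i2 = -21.724 cm.
m_2 = -(-21.724)/(13.100) = 1.6583.
Total m = m_1 x m_2 = (1.8000)(1.6583) = 2.9849.

2.98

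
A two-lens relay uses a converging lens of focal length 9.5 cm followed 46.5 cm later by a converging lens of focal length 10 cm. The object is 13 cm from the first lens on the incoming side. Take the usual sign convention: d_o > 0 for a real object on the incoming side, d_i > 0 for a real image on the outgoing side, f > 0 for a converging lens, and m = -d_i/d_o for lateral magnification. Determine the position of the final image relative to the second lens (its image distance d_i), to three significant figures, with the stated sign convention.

First lens: d_i1 = 1/(1/9.5 - 1/13) = 35.286 cm.
The intermediate image is 35.286 cm to the right of lens 1, so d_o2 = L - d_i1 = 46.5 - 35.286 = 11.214 cm.
Second lens: d_i2 = 1/(1/10 - 1/(11.214)) = 92.353 cm.

92.4 cm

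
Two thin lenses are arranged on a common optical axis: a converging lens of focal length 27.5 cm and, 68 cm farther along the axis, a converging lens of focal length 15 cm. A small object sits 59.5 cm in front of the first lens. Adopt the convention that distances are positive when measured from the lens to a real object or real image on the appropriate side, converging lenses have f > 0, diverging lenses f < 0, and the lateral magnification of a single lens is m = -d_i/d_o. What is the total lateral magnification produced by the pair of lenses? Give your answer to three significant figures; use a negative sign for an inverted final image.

First lens: d_i1 = 1/(1/27.5 - 1/59.5) = 51.133 cm.
m_1 = -(51.133)/59.5 = -0.8594.
The intermediate image is 51.133 cm to the right of lens 1, so d_o2 = L - d_i1 = 68 - 51.133 = 16.867 cm.
Second lens: d_i2 = 1/(1/15 - 1/(16.867)) = 135.502 cm.
m_2 = -(135.502)/(16.867) = -8.0335.
Total m = m_1 x m_2 = (-0.8594)(-8.0335) = 6.9038.

6.90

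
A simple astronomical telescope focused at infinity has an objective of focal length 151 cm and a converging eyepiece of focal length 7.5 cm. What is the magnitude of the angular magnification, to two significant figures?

|M| = f_obj/|f_eye| = 151/7.5 = 20.133.

20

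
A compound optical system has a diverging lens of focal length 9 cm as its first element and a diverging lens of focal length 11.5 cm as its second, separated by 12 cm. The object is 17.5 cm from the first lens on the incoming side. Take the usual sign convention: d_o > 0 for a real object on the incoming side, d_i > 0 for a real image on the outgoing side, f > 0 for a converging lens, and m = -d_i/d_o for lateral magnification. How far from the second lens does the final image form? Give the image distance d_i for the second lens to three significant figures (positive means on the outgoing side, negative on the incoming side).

Lens 1: 1/d_i1 = 1/f_1 - 1/d_o1 = 1/(-9) - 1/17.5 = -0.16825 cm^-1, so d_i1 = -5.943 cm.
With d_i1 < 0 the first image is virtual and lies on the object side; the object distance for lens 2 is d_o2 = 12 - (-5.943) = 17.943 cm.
Lens 2: 1/d_i2 = 1/f_2 - 1/d_o2 = 1/(-11.5) - 1/(17.943) = -0.14269 cm^-1, so d_i2 = -7.008 cm.

-7.01 cm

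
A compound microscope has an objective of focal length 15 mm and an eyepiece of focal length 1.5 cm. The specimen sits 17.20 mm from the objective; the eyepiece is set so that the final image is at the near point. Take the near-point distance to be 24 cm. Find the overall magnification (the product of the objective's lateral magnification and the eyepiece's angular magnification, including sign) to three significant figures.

-116

Convert to cm: f_obj = 15 mm = 1.5 cm; d_o = 17.20 mm = 1.72 cm.
Objective: 1/d_i = 1/f_obj - 1/d_o = 1/1.5 - 1/1.72 = 0.08527 cm^-1, so d_i = 11.727 cm.
m_obj = -d_i/d_o = -11.727/1.72 = -6.818.
Eyepiece angular magnification (image at near point): M_eye = 1 + D/f_e = 1 + 24/1.5 = 17.000.
Overall M = m_obj x M_eye = (-6.818)(17.000) = -115.91.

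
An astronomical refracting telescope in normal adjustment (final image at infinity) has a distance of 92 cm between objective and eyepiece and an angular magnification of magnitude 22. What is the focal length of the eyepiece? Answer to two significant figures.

4.0 cm

In normal adjustment the tube length equals f_obj + f_eye and |M| = f_obj/f_eye.
So f_obj = 22 f_eye and 22 f_eye + f_eye = 92 cm, giving f_eye = 92/23 = 4.000 cm and f_obj = 88.000 cm.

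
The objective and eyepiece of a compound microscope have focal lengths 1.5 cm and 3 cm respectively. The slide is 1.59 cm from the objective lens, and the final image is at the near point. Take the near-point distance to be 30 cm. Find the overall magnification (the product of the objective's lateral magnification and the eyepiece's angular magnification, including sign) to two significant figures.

Objective: 1/d_i = 1/f_obj - 1/d_o = 1/1.5 - 1/1.59 = 0.03774 cm^-1, so d_i = 26.500 cm.
m_obj = -d_i/d_o = -26.500/1.59 = -16.667.
Eyepiece angular magnification (image at near point): M_eye = 1 + D/f_e = 1 + 30/3 = 11.000.
Overall M = m_obj x M_eye = (-16.667)(11.000) = -183.33.

-180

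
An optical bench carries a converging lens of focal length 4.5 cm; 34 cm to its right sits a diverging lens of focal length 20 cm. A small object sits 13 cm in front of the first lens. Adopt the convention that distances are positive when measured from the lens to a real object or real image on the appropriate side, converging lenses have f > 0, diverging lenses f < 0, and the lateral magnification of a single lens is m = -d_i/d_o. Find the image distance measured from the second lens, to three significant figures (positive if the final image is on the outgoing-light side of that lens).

-11.5 cm

First lens: d_i1 = 1/(1/4.5 - 1/13) = 6.882 cm.
Object distance for lens 2: d_o2 = 34 - 6.882 = 27.118 cm.
Second lens: d_i2 = 1/(1/(-20) - 1/(27.118)) = -11.511 cm.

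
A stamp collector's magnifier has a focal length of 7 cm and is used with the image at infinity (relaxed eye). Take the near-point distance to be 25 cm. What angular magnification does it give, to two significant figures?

3.6

M = D/f = 25/7 = 3.571.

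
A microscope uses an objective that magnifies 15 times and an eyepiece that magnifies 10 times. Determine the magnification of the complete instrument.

150

The overall magnification of a compound microscope is the product of the objective and eyepiece magnifications:
M = M_obj x M_eye = 15 x 10 = 150.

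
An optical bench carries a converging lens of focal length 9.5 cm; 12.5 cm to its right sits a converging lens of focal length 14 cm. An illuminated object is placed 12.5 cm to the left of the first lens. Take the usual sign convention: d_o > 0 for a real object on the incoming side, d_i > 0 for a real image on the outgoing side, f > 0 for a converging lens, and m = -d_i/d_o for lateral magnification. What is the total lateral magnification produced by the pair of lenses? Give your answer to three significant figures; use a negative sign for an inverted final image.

Applying the thin-lens equation to the first lens, 1/9.5 = 1/12.5 + 1/d_i1, which gives d_i1 = 39.583 cm.
Its lateral magnification is m_1 = -d_i1/d_o1 = -(39.583)/12.5 = -3.1667.
This image would form 39.583 cm past lens 1, i.e. 27.083 cm beyond lens 2, so it is a virtual object for lens 2: d_o2 = 12.5 - 39.583 = -27.083 cm.
Applying the thin-lens equation again with f_2 = 14 cm and d_o2 = -27.083 cm gives d_i2 = 9.229 cm.
m_2 = -(9.229)/(-27.083) = 0.3408.
Overall magnification: m = m_1 m_2 = -1.0791.

-1.08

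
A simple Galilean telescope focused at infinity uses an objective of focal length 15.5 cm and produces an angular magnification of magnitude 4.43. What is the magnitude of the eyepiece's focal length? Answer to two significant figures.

|M| = f_obj/|f_eye|, so |f_eye| = f_obj/|M| = 15.5/4.43 = 3.499 cm.
(The eyepiece is diverging, so its signed focal length is -3.499 cm.)

3.5 cm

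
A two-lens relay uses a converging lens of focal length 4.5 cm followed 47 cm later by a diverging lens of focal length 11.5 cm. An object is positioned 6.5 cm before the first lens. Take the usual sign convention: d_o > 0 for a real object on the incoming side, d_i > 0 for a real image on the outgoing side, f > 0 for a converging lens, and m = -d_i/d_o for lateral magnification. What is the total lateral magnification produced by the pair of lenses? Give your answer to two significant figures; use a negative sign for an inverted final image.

-0.59

First lens: d_i1 = 1/(1/4.5 - 1/6.5) = 14.625 cm.
m_1 = -(14.625)/6.5 = -2.2500.
The intermediate image is 14.625 cm to the right of lens 1, so d_o2 = L - d_i1 = 47 - 14.625 = 32.375 cm.
Second lens: d_i2 = 1/(1/(-11.5) - 1/(32.375)) = -8.486 cm.
m_2 = -(-8.486)/(32.375) = 0.2621.
The system's lateral magnification is m_1 m_2 = (-2.2500)(0.2621) = -0.5897.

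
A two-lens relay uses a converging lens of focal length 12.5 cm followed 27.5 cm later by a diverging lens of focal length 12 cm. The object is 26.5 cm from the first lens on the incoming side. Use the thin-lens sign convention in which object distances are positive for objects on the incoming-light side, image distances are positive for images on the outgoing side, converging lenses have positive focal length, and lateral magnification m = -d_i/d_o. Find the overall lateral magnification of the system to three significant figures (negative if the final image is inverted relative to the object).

Applying the thin-lens equation to the first lens, 1/12.5 = 1/26.5 + 1/d_i1, which gives d_i1 = 23.661 cm.
Its lateral magnification is m_1 = -d_i1/d_o1 = -(23.661)/26.5 = -0.8929.
Object distance for lens 2: d_o2 = 27.5 - 23.661 = 3.839 cm.
Applying the thin-lens equation again with f_2 = -12 cm and d_o2 = 3.839 cm gives d_i2 = -2.909 cm.
m_2 = -(-2.909)/(3.839) = 0.7576.
The system's lateral magnification is m_1 m_2 = (-0.8929)(0.7576) = -0.6764.

-0.676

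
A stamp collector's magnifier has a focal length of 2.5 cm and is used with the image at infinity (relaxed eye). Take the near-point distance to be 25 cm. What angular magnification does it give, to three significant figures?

M = D/f = 25/2.5 = 10.000.

10.0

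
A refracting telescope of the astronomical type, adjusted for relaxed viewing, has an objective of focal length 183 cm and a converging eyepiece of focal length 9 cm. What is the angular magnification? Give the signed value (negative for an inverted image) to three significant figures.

M = -f_obj/f_eye = -183/(9) = -20.333.

-20.3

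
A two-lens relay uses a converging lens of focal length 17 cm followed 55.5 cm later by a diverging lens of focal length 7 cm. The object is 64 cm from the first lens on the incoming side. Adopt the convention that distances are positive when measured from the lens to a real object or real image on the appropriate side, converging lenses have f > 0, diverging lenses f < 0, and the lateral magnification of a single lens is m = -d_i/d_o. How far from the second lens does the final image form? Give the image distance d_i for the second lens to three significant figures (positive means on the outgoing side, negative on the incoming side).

First lens: d_i1 = 1/(1/17 - 1/64) = 23.149 cm.
The intermediate image is 23.149 cm to the right of lens 1, so d_o2 = L - d_i1 = 55.5 - 23.149 = 32.351 cm.
Second lens: d_i2 = 1/(1/(-7) - 1/(32.351)) = -5.755 cm.

-5.75 cm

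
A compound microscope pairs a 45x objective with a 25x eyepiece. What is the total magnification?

1125

The overall magnification of a compound microscope is the product of the objective and eyepiece magnifications:
M = M_obj x M_eye = 45 x 25 = 1125.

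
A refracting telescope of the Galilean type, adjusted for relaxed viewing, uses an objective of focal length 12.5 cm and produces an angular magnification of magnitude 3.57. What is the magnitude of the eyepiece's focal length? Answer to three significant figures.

3.50 cm

|M| = f_obj/|f_eye|, so |f_eye| = f_obj/|M| = 12.5/3.57 = 3.501 cm.
(The eyepiece is diverging, so its signed focal length is -3.501 cm.)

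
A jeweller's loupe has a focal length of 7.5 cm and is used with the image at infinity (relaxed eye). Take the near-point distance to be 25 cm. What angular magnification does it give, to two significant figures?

M = D/f = 25/7.5 = 3.333.

3.3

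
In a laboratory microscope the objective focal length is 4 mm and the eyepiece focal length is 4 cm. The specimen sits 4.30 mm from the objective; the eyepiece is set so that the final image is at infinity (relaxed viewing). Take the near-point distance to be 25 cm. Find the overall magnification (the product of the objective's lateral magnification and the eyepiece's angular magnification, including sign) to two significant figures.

Convert to cm: f_obj = 4 mm = 0.4 cm; d_o = 4.30 mm = 0.43 cm.
Objective: 1/d_i = 1/f_obj - 1/d_o = 1/0.4 - 1/0.43 = 0.17442 cm^-1, so d_i = 5.733 cm.
m_obj = -d_i/d_o = -5.733/0.43 = -13.333.
Eyepiece angular magnification (image at infinity): M_eye = D/f_e = 25/4 = 6.250.
Overall M = m_obj x M_eye = (-13.333)(6.250) = -83.33.

-83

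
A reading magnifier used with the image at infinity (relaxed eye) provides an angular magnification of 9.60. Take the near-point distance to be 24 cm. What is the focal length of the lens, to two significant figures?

For the image at infinity, M = D/f.
f = D/M = 24/9.6 = 2.500 cm.

2.5 cm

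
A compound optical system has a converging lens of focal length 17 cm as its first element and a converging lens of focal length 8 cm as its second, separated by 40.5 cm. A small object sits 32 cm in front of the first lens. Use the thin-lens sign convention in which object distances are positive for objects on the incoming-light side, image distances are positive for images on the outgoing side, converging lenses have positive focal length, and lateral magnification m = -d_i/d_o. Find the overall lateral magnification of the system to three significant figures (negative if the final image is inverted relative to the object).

-2.41

First lens: d_i1 = 1/(1/17 - 1/32) = 36.267 cm.
m_1 = -(36.267)/32 = -1.1333.
That image sits 4.233 cm in front of the second lens, so d_o2 = 4.233 cm.
Second lens: d_i2 = 1/(1/8 - 1/(4.233)) = -8.991 cm.
m_2 = -(-8.991)/(4.233) = 2.1239.
Overall magnification: m = m_1 m_2 = -2.4071.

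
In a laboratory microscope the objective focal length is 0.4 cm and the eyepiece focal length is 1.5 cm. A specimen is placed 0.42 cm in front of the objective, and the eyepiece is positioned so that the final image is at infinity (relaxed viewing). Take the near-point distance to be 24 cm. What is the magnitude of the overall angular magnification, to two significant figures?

Objective: 1/d_i = 1/f_obj - 1/d_o = 1/0.4 - 1/0.42 = 0.11905 cm^-1, so d_i = 8.400 cm.
m_obj = -d_i/d_o = -8.400/0.42 = -20.000.
Eyepiece angular magnification (image at infinity): M_eye = D/f_e = 24/1.5 = 16.000.
Overall M = m_obj x M_eye = (-20.000)(16.000) = -320.00.
|M| = 320.00.

320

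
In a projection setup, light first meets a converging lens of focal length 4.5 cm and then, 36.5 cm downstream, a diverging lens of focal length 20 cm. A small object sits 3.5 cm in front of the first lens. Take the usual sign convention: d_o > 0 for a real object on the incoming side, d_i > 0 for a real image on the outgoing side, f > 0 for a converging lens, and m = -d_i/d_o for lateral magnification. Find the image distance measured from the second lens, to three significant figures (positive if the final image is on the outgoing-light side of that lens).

Applying the thin-lens equation to the first lens, 1/4.5 = 1/3.5 + 1/d_i1, which gives d_i1 = -15.750 cm.
The intermediate image is virtual, 15.750 cm to the left of lens 1, so d_o2 = L - d_i1 = 36.5 - (-15.750) = 52.250 cm.
Applying the thin-lens equation again with f_2 = -20 cm and d_o2 = 52.250 cm gives d_i2 = -14.464 cm.

-14.5 cm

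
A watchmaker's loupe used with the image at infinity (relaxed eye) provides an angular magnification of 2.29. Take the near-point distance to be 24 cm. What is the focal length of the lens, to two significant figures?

For the image at infinity, M = D/f.
f = D/M = 24/2.29 = 10.480 cm.

10 cm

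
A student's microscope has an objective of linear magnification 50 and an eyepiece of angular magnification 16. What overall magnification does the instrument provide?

The overall magnification of a compound microscope is the product of the objective and eyepiece magnifications:
M = M_obj x M_eye = 50 x 16 = 800.

800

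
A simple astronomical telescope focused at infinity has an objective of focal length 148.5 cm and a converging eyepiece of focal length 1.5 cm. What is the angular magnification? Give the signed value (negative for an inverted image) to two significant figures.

-99

M = -f_obj/f_eye = -148.5/(1.5) = -99.000.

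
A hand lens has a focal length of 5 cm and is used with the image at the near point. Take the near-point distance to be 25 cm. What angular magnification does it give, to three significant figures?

M = 1 + D/f = 1 + 25/5 = 6.000.

6.00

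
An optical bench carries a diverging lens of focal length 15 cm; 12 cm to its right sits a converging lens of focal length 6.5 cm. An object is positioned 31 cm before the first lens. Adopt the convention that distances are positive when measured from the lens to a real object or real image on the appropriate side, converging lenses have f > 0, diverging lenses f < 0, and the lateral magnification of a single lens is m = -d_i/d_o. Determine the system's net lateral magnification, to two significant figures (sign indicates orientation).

-0.14

First lens: d_i1 = 1/(1/(-15) - 1/31) = -10.109 cm.
m_1 = -(-10.109)/31 = 0.3261.
With d_i1 < 0 the first image is virtual and lies on the object side; the object distance for lens 2 is d_o2 = 12 - (-10.109) = 22.109 cm.
Second lens: d_i2 = 1/(1/6.5 - 1/(22.109)) = 9.207 cm.
m_2 = -(9.207)/(22.109) = -0.4164.
The system's lateral magnification is m_1 m_2 = (0.3261)(-0.4164) = -0.1358.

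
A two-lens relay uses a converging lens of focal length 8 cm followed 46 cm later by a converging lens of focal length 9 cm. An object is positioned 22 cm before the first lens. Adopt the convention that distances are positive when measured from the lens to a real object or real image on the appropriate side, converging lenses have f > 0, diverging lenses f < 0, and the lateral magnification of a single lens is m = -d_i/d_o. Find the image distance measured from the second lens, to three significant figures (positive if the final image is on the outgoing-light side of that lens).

Applying the thin-lens equation to the first lens, 1/8 = 1/22 + 1/d_i1, which gives d_i1 = 12.571 cm.
Object distance for lens 2: d_o2 = 46 - 12.571 = 33.429 cm.
Applying the thin-lens equation again with f_2 = 9 cm and d_o2 = 33.429 cm gives d_i2 = 12.316 cm.

12.3 cm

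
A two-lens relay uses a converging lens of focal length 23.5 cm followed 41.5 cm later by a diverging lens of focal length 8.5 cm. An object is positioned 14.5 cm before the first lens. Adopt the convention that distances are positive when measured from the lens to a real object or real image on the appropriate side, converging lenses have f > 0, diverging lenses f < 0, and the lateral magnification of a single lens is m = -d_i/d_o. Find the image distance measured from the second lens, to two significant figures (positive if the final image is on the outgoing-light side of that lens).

-7.7 cm

First lens: d_i1 = 1/(1/23.5 - 1/14.5) = -37.861 cm.
The intermediate image is virtual, 37.861 cm to the left of lens 1, so d_o2 = L - d_i1 = 41.5 - (-37.861) = 79.361 cm.
Second lens: d_i2 = 1/(1/(-8.5) - 1/(79.361)) = -7.678 cm.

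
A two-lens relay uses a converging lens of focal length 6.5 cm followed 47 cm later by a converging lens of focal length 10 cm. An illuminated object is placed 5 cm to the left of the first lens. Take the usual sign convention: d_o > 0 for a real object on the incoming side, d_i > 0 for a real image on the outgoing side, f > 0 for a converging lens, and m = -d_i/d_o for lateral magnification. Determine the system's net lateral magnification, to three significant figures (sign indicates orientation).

-0.739

Lens 1: 1/d_i1 = 1/f_1 - 1/d_o1 = 1/6.5 - 1/5 = -0.04615 cm^-1, so d_i1 = -21.667 cm.
m_1 = -(-21.667)/5 = 4.3333.
With d_i1 < 0 the first image is virtual and lies on the object side; the object distance for lens 2 is d_o2 = 47 - (-21.667) = 68.667 cm.
Lens 2: 1/d_i2 = 1/f_2 - 1/d_o2 = 1/10 - 1/(68.667) = 0.08544 cm^-1, so d_i2 = 11.705 cm.
m_2 = -(11.705)/(68.667) = -0.1705.
Overall magnification: m = m_1 m_2 = -0.7386.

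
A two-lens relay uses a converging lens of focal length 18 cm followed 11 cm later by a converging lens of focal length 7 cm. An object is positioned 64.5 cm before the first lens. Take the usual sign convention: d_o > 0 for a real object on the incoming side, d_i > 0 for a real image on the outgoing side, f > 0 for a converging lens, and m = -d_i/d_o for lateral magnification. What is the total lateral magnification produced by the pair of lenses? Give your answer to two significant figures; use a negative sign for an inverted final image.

-0.13

Lens 1: 1/d_i1 = 1/f_1 - 1/d_o1 = 1/18 - 1/64.5 = 0.04005 cm^-1, so d_i1 = 24.968 cm.
m_1 = -(24.968)/64.5 = -0.3871.
This image would form 24.968 cm past lens 1, i.e. 13.968 cm beyond lens 2, so it is a virtual object for lens 2: d_o2 = 11 - 24.968 = -13.968 cm.
Lens 2: 1/d_i2 = 1/f_2 - 1/d_o2 = 1/7 - 1/(-13.968) = 0.21445 cm^-1, so d_i2 = 4.663 cm.
m_2 = -(4.663)/(-13.968) = 0.3338.
Overall magnification: m = m_1 m_2 = -0.1292.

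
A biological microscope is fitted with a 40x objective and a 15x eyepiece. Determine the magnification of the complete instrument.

The overall magnification of a compound microscope is the product of the objective and eyepiece magnifications:
M = M_obj x M_eye = 40 x 15 = 600.

600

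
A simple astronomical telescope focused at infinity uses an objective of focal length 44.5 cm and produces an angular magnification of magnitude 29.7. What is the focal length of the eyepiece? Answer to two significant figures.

|M| = f_obj/f_eye, so f_eye = f_obj/|M| = 44.5/29.7 = 1.498 cm.

1.5 cm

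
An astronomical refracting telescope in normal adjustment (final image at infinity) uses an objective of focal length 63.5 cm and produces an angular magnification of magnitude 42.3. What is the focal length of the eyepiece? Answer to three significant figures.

1.50 cm

|M| = f_obj/f_eye, so f_eye = f_obj/|M| = 63.5/42.3 = 1.501 cm.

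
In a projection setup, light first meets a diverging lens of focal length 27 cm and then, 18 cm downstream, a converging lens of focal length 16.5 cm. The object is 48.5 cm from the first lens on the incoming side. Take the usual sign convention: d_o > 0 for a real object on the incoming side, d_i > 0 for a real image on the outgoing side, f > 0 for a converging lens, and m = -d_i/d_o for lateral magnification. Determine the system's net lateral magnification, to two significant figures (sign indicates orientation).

-0.31

Applying the thin-lens equation to the first lens, 1/(-27) = 1/48.5 + 1/d_i1, which gives d_i1 = -17.344 cm.
Its lateral magnification is m_1 = -d_i1/d_o1 = -(-17.344)/48.5 = 0.3576.
With d_i1 < 0 the first image is virtual and lies on the object side; the object distance for lens 2 is d_o2 = 18 - (-17.344) = 35.344 cm.
Applying the thin-lens equation again with f_2 = 16.5 cm and d_o2 = 35.344 cm gives d_i2 = 30.947 cm.
m_2 = -(30.947)/(35.344) = -0.8756.
The system's lateral magnification is m_1 m_2 = (0.3576)(-0.8756) = -0.3131.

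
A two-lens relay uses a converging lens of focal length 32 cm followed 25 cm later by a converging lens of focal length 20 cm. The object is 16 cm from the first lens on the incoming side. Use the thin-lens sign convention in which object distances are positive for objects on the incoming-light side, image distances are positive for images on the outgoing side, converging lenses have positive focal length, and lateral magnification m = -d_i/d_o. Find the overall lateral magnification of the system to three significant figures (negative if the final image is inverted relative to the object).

Lens 1: 1/d_i1 = 1/f_1 - 1/d_o1 = 1/32 - 1/16 = -0.03125 cm^-1, so d_i1 = -32.000 cm.
m_1 = -(-32.000)/16 = 2.0000.
With d_i1 < 0 the first image is virtual and lies on the object side; the object distance for lens 2 is d_o2 = 25 - (-32.000) = 57.000 cm.
Lens 2: 1/d_i2 = 1/f_2 - 1/d_o2 = 1/20 - 1/(57.000) = 0.03246 cm^-1, so d_i2 = 30.811 cm.
m_2 = -(30.811)/(57.000) = -0.5405.
Overall magnification: m = m_1 m_2 = -1.0811.

-1.08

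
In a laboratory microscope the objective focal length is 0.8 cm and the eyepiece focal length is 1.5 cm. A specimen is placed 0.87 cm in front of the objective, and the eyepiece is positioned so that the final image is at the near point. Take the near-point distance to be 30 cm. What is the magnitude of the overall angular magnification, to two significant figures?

240

Objective: 1/d_i = 1/f_obj - 1/d_o = 1/0.8 - 1/0.87 = 0.10057 cm^-1, so d_i = 9.943 cm.
m_obj = -d_i/d_o = -9.943/0.87 = -11.429.
Eyepiece angular magnification (image at near point): M_eye = 1 + D/f_e = 1 + 30/1.5 = 21.000.
Overall M = m_obj x M_eye = (-11.429)(21.000) = -240.00.
|M| = 240.00.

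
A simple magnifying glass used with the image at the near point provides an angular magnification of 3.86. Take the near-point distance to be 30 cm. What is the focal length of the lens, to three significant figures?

For the image at the near point, M = 1 + D/f.
f = D/(M - 1) = 30/(3.86 - 1) = 10.490 cm.

10.5 cm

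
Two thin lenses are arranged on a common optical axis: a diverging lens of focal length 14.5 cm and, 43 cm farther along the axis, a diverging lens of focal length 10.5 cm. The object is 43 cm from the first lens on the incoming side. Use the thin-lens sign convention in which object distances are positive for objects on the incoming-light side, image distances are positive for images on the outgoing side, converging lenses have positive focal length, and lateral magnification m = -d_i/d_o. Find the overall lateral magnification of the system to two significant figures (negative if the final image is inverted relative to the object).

0.041

Applying the thin-lens equation to the first lens, 1/(-14.5) = 1/43 + 1/d_i1, which gives d_i1 = -10.843 cm.
Its lateral magnification is m_1 = -d_i1/d_o1 = -(-10.843)/43 = 0.2522.
With d_i1 < 0 the first image is virtual and lies on the object side; the object distance for lens 2 is d_o2 = 43 - (-10.843) = 53.843 cm.
Applying the thin-lens equation again with f_2 = -10.5 cm and d_o2 = 53.843 cm gives d_i2 = -8.787 cm.
m_2 = -(-8.787)/(53.843) = 0.1632.
Total m = m_1 x m_2 = (0.2522)(0.1632) = 0.0412.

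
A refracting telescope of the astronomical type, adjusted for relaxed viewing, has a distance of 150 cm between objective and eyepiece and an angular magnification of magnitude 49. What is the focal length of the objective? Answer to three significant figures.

147 cm

In normal adjustment the tube length equals f_obj + f_eye and |M| = f_obj/f_eye.
So f_obj = 49 f_eye and 49 f_eye + f_eye = 150 cm, giving f_eye = 150/50 = 3.000 cm and f_obj = 147.000 cm.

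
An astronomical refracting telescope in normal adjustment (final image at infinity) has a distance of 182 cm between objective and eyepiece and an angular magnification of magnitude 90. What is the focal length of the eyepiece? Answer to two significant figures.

In normal adjustment the tube length equals f_obj + f_eye and |M| = f_obj/f_eye.
So f_obj = 90 f_eye and 90 f_eye + f_eye = 182 cm, giving f_eye = 182/91 = 2.000 cm and f_obj = 180.000 cm.

2.0 cm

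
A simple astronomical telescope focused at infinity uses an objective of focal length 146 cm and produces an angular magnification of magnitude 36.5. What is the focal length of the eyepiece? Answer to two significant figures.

|M| = f_obj/f_eye, so f_eye = f_obj/|M| = 146/36.5 = 4.000 cm.

4.0 cm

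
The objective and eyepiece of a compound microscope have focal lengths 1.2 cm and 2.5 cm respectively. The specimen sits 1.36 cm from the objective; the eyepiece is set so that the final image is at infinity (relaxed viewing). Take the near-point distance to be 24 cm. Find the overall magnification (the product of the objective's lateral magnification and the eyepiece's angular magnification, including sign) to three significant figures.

-72.0

Objective: 1/d_i = 1/f_obj - 1/d_o = 1/1.2 - 1/1.36 = 0.09804 cm^-1, so d_i = 10.200 cm.
m_obj = -d_i/d_o = -10.200/1.36 = -7.500.
Eyepiece angular magnification (image at infinity): M_eye = D/f_e = 24/2.5 = 9.600.
Overall M = m_obj x M_eye = (-7.500)(9.600) = -72.00.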